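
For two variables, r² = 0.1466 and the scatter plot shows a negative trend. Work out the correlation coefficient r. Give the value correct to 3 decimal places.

-0.383

|r| = √0.1466 = 0.383
The association is negative, so r = −0.383.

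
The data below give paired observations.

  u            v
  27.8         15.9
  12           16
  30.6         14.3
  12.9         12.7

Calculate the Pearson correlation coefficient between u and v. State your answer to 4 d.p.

n = 4, Σu = 83.3, Σv = 58.9, Σu² = 2019.61, Σv² = 874.59, Σuv = 1235.43
nΣuv − ΣuΣv = 4941.72 − 4906.37 = 35.35
nΣu² − (Σu)² = 8078.44 − 6938.89 = 1139.55; nΣv² − (Σv)² = 3498.36 − 3469.21 = 29.15
r = 35.35 / √(1139.55 × 29.15) = 35.35 / 182.2577 ≈ 0.1940

0.1940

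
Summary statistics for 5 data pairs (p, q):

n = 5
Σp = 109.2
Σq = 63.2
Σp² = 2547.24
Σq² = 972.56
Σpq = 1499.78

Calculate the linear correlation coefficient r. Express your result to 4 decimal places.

r = (nΣpq − ΣpΣq) / √[(nΣp² − (Σp)²)(nΣq² − (Σq)²)]
Numerator: 5×1499.78 − 109.2×63.2 = 597.46
Denominator: √[(12736.2 − 11924.64)(4862.8 − 3994.24)] = √[811.56 × 868.56] = 839.5764
r = 597.46 / 839.5764 ≈ 0.7116

0.7116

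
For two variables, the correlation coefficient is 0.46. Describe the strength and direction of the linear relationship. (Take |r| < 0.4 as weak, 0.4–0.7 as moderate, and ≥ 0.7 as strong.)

r = 0.46 > 0 so the relationship is positive.
|r| = 0.46, which falls in the moderate range.

moderate positive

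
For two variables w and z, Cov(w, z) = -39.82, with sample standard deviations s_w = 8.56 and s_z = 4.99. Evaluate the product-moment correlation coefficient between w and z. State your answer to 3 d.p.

-0.932

r = Cov(w,z) / (s_w · s_z) = -39.82 / (8.56 × 4.99)
  = -39.82 / 42.7144 ≈ -0.932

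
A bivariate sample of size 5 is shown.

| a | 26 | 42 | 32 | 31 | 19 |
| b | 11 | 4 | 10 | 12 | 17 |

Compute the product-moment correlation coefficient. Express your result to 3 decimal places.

-0.958

n = 5, Σa = 150, Σb = 54, Σa² = 4786, Σb² = 670, Σab = 1469
nΣab − ΣaΣb = 7345 − 8100 = -755
nΣa² − (Σa)² = 23930 − 22500 = 1430; nΣb² − (Σb)² = 3350 − 2916 = 434
r = -755 / √(1430 × 434) = -755 / 787.7944 ≈ -0.958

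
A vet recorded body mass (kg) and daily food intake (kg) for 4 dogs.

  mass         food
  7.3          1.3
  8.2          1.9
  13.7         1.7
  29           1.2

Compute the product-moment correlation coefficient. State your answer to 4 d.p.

n = 4, Σx = 58.2, Σy = 6.1, Σx² = 1149.22, Σy² = 9.63, Σxy = 83.16
nΣxy − ΣxΣy = 332.64 − 355.02 = -22.38
nΣx² − (Σx)² = 4596.88 − 3387.24 = 1209.64; nΣy² − (Σy)² = 38.52 − 37.21 = 1.31
r = -22.38 / √(1209.64 × 1.31) = -22.38 / 39.8074 ≈ -0.5622

-0.5622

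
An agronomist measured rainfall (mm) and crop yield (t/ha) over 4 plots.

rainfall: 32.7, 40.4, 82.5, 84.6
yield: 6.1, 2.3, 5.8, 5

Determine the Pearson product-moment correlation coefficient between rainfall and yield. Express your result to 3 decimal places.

n = 4, Σx = 240.2, Σy = 19.2, Σx² = 16664.86, Σy² = 101.14, Σxy = 1193.89
nΣxy − ΣxΣy = 4775.56 − 4611.84 = 163.72
nΣx² − (Σx)² = 66659.44 − 57696.04 = 8963.4; nΣy² − (Σy)² = 404.56 − 368.64 = 35.92
r = 163.72 / √(8963.4 × 35.92) = 163.72 / 567.4199 ≈ 0.289

0.289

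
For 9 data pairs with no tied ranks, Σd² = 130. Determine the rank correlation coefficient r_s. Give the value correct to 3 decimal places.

-0.083

ρ = 1 − 6Σd² / [n(n²−1)] = 1 − 6×130 / (9×80)
  = 1 − 780/720 = 1 − 1.0833 ≈ -0.083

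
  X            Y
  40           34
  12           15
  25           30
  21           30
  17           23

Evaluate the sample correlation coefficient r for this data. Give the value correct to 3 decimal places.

n = 5, ΣX = 115, ΣY = 132, ΣX² = 3099, ΣY² = 3710, ΣXY = 3311
nΣXY − ΣXΣY = 16555 − 15180 = 1375
nΣX² − (ΣX)² = 15495 − 13225 = 2270; nΣY² − (ΣY)² = 18550 − 17424 = 1126
r = 1375 / √(2270 × 1126) = 1375 / 1598.7558 ≈ 0.860

0.860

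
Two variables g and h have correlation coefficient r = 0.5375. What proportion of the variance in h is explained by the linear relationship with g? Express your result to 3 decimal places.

r² = (0.5375)² = 0.289

0.289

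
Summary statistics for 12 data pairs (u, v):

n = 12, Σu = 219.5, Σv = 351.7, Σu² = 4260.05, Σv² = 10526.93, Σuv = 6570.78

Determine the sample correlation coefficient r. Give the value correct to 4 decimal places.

0.5937

r = (nΣuv − ΣuΣv) / √[(nΣu² − (Σu)²)(nΣv² − (Σv)²)]
Numerator: 12×6570.78 − 219.5×351.7 = 1651.21
Denominator: √[(51120.6 − 48180.25)(126323.16 − 123692.89)] = √[2940.35 × 2630.27] = 2780.9916
r = 1651.21 / 2780.9916 ≈ 0.5937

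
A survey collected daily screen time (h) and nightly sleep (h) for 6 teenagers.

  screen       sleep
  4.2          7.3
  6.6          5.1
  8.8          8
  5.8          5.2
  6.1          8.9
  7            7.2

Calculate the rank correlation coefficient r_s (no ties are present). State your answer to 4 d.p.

Rank screen: 1, 4, 6, 2, 3, 5
Rank sleep: 4, 1, 5, 2, 6, 3
d = rank(screen) − rank(sleep): -3, 3, 1, 0, -3, 2; Σd² = 32
ρ = 1 − 6Σd² / [n(n²−1)] = 1 − 6×32 / (6×35) = 1 − 192/210 ≈ 0.0857

0.0857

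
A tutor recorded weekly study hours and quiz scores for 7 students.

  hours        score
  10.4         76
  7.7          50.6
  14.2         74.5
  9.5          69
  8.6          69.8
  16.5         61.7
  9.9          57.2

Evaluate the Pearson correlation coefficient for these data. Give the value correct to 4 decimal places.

n = 7, Σx = 76.8, Σy = 458.8, Σx² = 903.56, Σy² = 30598.38, Σxy = 5078.03
nΣxy − ΣxΣy = 35546.21 − 35235.84 = 310.37
nΣx² − (Σx)² = 6324.92 − 5898.24 = 426.68; nΣy² − (Σy)² = 214188.66 − 210497.44 = 3691.22
r = 310.37 / √(426.68 × 3691.22) = 310.37 / 1254.9780 ≈ 0.2473

0.2473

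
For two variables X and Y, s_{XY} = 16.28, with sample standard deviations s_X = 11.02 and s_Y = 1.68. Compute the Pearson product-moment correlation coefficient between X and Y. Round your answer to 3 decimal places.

0.879

r = Cov(X,Y) / (s_X · s_Y) = 16.28 / (11.02 × 1.68)
  = 16.28 / 18.5136 ≈ 0.879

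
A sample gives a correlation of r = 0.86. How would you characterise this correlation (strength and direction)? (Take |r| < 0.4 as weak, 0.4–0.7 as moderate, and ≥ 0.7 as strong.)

strong positive

r = 0.86 > 0 so the relationship is positive.
|r| = 0.86, which falls in the strong range.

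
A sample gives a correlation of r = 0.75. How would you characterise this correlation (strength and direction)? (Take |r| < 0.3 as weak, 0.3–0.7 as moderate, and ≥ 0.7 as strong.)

r = 0.75 > 0 so the relationship is positive.
|r| = 0.75, which falls in the strong range.

strong positive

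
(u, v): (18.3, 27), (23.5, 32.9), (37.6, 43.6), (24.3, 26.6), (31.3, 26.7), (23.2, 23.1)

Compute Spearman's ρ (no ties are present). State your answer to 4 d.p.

Rank u: 1, 3, 6, 4, 5, 2
Rank v: 4, 5, 6, 2, 3, 1
d = rank(u) − rank(v): -3, -2, 0, 2, 2, 1; Σd² = 22
ρ = 1 − 6Σd² / [n(n²−1)] = 1 − 6×22 / (6×35) = 1 − 132/210 ≈ 0.3714

0.3714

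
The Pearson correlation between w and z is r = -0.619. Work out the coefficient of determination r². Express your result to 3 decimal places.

r² = (-0.619)² = 0.383

0.383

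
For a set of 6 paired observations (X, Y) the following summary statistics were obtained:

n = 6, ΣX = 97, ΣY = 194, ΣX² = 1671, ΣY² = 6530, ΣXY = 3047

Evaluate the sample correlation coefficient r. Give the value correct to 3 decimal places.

-0.549

r = (nΣXY − ΣXΣY) / √[(nΣX² − (ΣX)²)(nΣY² − (ΣY)²)]
Numerator: 6×3047 − 97×194 = -536
Denominator: √[(10026 − 9409)(39180 − 37636)] = √[617 × 1544] = 976.0369
r = -536 / 976.0369 ≈ -0.549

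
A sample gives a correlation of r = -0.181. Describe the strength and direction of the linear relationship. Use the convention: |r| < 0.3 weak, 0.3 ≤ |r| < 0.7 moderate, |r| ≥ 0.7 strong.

weak negative

r = -0.181 < 0 so the relationship is negative.
|r| = 0.181, which falls in the weak range.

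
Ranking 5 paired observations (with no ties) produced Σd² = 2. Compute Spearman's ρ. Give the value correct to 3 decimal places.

0.900

ρ = 1 − 6Σd² / [n(n²−1)] = 1 − 6×2 / (5×24)
  = 1 − 12/120 = 1 − 0.1000 ≈ 0.900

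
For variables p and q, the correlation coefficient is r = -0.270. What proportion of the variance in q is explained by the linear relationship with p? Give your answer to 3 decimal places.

0.073

r² = (-0.270)² = 0.073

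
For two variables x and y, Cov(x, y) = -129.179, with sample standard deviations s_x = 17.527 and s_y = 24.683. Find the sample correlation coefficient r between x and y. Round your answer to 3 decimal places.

r = Cov(x,y) / (s_x · s_y) = -129.179 / (17.527 × 24.683)
  = -129.179 / 432.6189 ≈ -0.299

-0.299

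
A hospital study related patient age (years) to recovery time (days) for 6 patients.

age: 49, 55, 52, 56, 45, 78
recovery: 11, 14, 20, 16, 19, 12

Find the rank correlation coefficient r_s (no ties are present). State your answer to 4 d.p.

-0.2571

Rank age: 2, 4, 3, 5, 1, 6
Rank recovery: 1, 3, 6, 4, 5, 2
d = rank(age) − rank(recovery): 1, 1, -3, 1, -4, 4; Σd² = 44
ρ = 1 − 6Σd² / [n(n²−1)] = 1 − 6×44 / (6×35) = 1 − 264/210 ≈ -0.2571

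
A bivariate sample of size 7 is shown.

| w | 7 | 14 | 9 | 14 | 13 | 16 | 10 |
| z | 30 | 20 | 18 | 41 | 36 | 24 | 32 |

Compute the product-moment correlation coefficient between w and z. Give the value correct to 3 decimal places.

0.090

n = 7, Σw = 83, Σz = 201, Σw² = 1047, Σz² = 6201, Σwz = 2398
nΣwz − ΣwΣz = 16786 − 16683 = 103
nΣw² − (Σw)² = 7329 − 6889 = 440; nΣz² − (Σz)² = 43407 − 40401 = 3006
r = 103 / √(440 × 3006) = 103 / 1150.0609 ≈ 0.090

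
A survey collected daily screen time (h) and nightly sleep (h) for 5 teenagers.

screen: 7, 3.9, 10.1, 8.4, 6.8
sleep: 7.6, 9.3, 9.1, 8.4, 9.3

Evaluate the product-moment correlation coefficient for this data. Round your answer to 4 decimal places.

-0.1792

n = 5, Σx = 36.2, Σy = 43.7, Σx² = 283.02, Σy² = 384.11, Σxy = 315.18
nΣxy − ΣxΣy = 1575.9 − 1581.94 = -6.04
nΣx² − (Σx)² = 1415.1 − 1310.44 = 104.66; nΣy² − (Σy)² = 1920.55 − 1909.69 = 10.86
r = -6.04 / √(104.66 × 10.86) = -6.04 / 33.7136 ≈ -0.1792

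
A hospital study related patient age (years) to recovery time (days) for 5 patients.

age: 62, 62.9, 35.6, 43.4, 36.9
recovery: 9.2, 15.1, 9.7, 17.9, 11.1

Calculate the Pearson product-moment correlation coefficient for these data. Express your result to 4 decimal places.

0.0888

n = 5, Σx = 240.8, Σy = 63, Σx² = 12312.94, Σy² = 850.36, Σxy = 3051.96
nΣxy − ΣxΣy = 15259.8 − 15170.4 = 89.4
nΣx² − (Σx)² = 61564.7 − 57984.64 = 3580.06; nΣy² − (Σy)² = 4251.8 − 3969 = 282.8
r = 89.4 / √(3580.06 × 282.8) = 89.4 / 1006.2013 ≈ 0.0888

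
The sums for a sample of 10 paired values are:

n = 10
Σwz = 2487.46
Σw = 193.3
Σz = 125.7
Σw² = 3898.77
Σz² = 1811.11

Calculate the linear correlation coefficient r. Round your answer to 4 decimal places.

r = (nΣwz − ΣwΣz) / √[(nΣw² − (Σw)²)(nΣz² − (Σz)²)]
Numerator: 10×2487.46 − 193.3×125.7 = 576.79
Denominator: √[(38987.7 − 37364.89)(18111.1 − 15800.49)] = √[1622.81 × 2310.61] = 1936.4093
r = 576.79 / 1936.4093 ≈ 0.2979

0.2979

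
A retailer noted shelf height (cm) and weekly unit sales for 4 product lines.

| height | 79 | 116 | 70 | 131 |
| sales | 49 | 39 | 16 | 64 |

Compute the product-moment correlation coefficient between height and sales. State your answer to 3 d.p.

n = 4, Σx = 396, Σy = 168, Σx² = 41758, Σy² = 8274, Σxy = 17899
nΣxy − ΣxΣy = 71596 − 66528 = 5068
nΣx² − (Σx)² = 167032 − 156816 = 10216; nΣy² − (Σy)² = 33096 − 28224 = 4872
r = 5068 / √(10216 × 4872) = 5068 / 7054.9523 ≈ 0.718

0.718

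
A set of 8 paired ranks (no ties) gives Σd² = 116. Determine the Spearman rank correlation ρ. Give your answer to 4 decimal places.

-0.3810

ρ = 1 − 6Σd² / [n(n²−1)] = 1 − 6×116 / (8×63)
  = 1 − 696/504 = 1 − 1.38095 ≈ -0.3810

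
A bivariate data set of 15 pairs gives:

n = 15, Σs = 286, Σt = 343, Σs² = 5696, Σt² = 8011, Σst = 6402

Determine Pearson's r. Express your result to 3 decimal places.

-0.683

r = (nΣst − ΣsΣt) / √[(nΣs² − (Σs)²)(nΣt² − (Σt)²)]
Numerator: 15×6402 − 286×343 = -2068
Denominator: √[(85440 − 81796)(120165 − 117649)] = √[3644 × 2516] = 3027.9207
r = -2068 / 3027.9207 ≈ -0.683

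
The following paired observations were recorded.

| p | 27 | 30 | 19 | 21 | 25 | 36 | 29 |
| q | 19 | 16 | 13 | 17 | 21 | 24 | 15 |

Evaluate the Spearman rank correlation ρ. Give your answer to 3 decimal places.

Rank p: 4, 6, 1, 2, 3, 7, 5
Rank q: 5, 3, 1, 4, 6, 7, 2
d = rank(p) − rank(q): -1, 3, 0, -2, -3, 0, 3; Σd² = 32
ρ = 1 − 6Σd² / [n(n²−1)] = 1 − 6×32 / (7×48) = 1 − 192/336 ≈ 0.429

0.429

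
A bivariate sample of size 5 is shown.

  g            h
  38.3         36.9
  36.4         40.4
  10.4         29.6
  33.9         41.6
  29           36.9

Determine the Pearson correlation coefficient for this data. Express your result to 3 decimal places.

n = 5, Σg = 148, Σh = 185.4, Σg² = 4890.22, Σh² = 6962.1, Σgh = 5672.01
nΣgh − ΣgΣh = 28360.05 − 27439.2 = 920.85
nΣg² − (Σg)² = 24451.1 − 21904 = 2547.1; nΣh² − (Σh)² = 34810.5 − 34373.16 = 437.34
r = 920.85 / √(2547.1 × 437.34) = 920.85 / 1055.4377 ≈ 0.872

0.872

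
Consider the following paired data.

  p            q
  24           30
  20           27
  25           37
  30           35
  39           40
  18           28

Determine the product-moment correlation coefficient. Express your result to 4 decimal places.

n = 6, Σp = 156, Σq = 197, Σp² = 4346, Σq² = 6607, Σpq = 5299
nΣpq − ΣpΣq = 31794 − 30732 = 1062
nΣp² − (Σp)² = 26076 − 24336 = 1740; nΣq² − (Σq)² = 39642 − 38809 = 833
r = 1062 / √(1740 × 833) = 1062 / 1203.9186 ≈ 0.8821

0.8821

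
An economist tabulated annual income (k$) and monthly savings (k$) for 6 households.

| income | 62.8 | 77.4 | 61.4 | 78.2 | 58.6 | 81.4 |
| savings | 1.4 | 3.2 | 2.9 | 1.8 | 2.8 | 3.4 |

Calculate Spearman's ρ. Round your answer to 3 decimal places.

0.371

Rank income: 3, 4, 2, 5, 1, 6
Rank savings: 1, 5, 4, 2, 3, 6
d = rank(income) − rank(savings): 2, -1, -2, 3, -2, 0; Σd² = 22
ρ = 1 − 6Σd² / [n(n²−1)] = 1 − 6×22 / (6×35) = 1 − 132/210 ≈ 0.371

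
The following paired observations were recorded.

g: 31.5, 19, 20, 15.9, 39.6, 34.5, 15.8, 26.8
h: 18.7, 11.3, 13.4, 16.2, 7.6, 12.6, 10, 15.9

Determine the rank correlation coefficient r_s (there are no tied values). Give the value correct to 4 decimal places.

-0.0714

Rank g: 6, 3, 4, 2, 8, 7, 1, 5
Rank h: 8, 3, 5, 7, 1, 4, 2, 6
d = rank(g) − rank(h): -2, 0, -1, -5, 7, 3, -1, -1; Σd² = 90
ρ = 1 − 6Σd² / [n(n²−1)] = 1 − 6×90 / (8×63) = 1 − 540/504 ≈ -0.0714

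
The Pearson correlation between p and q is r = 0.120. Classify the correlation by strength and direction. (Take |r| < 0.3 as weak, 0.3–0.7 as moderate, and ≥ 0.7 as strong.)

r = 0.120 > 0 so the relationship is positive.
|r| = 0.120, which falls in the weak range.

weak positive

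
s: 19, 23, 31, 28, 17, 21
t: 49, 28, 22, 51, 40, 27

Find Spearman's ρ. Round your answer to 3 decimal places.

Rank s: 2, 4, 6, 5, 1, 3
Rank t: 5, 3, 1, 6, 4, 2
d = rank(s) − rank(t): -3, 1, 5, -1, -3, 1; Σd² = 46
ρ = 1 − 6Σd² / [n(n²−1)] = 1 − 6×46 / (6×35) = 1 − 276/210 ≈ -0.314

-0.314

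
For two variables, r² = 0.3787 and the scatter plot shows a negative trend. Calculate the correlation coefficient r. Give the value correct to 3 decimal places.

|r| = √0.3787 = 0.615
The association is negative, so r = −0.615.

-0.615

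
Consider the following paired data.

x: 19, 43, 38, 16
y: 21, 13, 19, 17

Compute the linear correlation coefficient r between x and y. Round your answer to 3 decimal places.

n = 4, Σx = 116, Σy = 70, Σx² = 3910, Σy² = 1260, Σxy = 1952
nΣxy − ΣxΣy = 7808 − 8120 = -312
nΣx² − (Σx)² = 15640 − 13456 = 2184; nΣy² − (Σy)² = 5040 − 4900 = 140
r = -312 / √(2184 × 140) = -312 / 552.9557 ≈ -0.564

-0.564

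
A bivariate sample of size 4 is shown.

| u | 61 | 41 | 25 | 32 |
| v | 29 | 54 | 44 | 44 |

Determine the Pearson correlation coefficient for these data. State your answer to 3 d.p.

n = 4, Σu = 159, Σv = 171, Σu² = 7051, Σv² = 7629, Σuv = 6491
nΣuv − ΣuΣv = 25964 − 27189 = -1225
nΣu² − (Σu)² = 28204 − 25281 = 2923; nΣv² − (Σv)² = 30516 − 29241 = 1275
r = -1225 / √(2923 × 1275) = -1225 / 1930.4986 ≈ -0.635

-0.635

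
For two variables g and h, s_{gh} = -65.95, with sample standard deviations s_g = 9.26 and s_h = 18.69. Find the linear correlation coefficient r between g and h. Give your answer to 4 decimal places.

r = Cov(g,h) / (s_g · s_h) = -65.95 / (9.26 × 18.69)
  = -65.95 / 173.0694 ≈ -0.3811

-0.3811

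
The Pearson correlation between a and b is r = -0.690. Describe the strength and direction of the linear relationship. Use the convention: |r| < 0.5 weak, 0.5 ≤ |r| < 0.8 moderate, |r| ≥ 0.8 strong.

r = -0.690 < 0 so the relationship is negative.
|r| = 0.690, which falls in the moderate range.

moderate negative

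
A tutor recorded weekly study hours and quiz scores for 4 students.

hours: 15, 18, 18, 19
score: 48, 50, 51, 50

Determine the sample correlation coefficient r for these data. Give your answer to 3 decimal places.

n = 4, Σx = 70, Σy = 199, Σx² = 1234, Σy² = 9905, Σxy = 3488
nΣxy − ΣxΣy = 13952 − 13930 = 22
nΣx² − (Σx)² = 4936 − 4900 = 36; nΣy² − (Σy)² = 39620 − 39601 = 19
r = 22 / √(36 × 19) = 22 / 26.1534 ≈ 0.841

0.841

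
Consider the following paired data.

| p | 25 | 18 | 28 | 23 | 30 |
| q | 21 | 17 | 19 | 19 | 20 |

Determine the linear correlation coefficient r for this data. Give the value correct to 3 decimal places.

0.695

n = 5, Σp = 124, Σq = 96, Σp² = 3162, Σq² = 1852, Σpq = 2400
nΣpq − ΣpΣq = 12000 − 11904 = 96
nΣp² − (Σp)² = 15810 − 15376 = 434; nΣq² − (Σq)² = 9260 − 9216 = 44
r = 96 / √(434 × 44) = 96 / 138.1883 ≈ 0.695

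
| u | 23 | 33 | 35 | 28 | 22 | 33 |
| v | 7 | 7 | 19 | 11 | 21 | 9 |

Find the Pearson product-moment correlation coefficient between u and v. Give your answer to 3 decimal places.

-0.129

n = 6, Σu = 174, Σv = 74, Σu² = 5200, Σv² = 1102, Σuv = 2124
nΣuv − ΣuΣv = 12744 − 12876 = -132
nΣu² − (Σu)² = 31200 − 30276 = 924; nΣv² − (Σv)² = 6612 − 5476 = 1136
r = -132 / √(924 × 1136) = -132 / 1024.5311 ≈ -0.129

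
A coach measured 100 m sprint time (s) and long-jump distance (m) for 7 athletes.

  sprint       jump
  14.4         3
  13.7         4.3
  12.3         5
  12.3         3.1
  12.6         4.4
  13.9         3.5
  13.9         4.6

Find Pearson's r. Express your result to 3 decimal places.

n = 7, Σx = 93.1, Σy = 27.9, Σx² = 1242.81, Σy² = 114.87, Σxy = 369.77
nΣxy − ΣxΣy = 2588.39 − 2597.49 = -9.1
nΣx² − (Σx)² = 8699.67 − 8667.61 = 32.06; nΣy² − (Σy)² = 804.09 − 778.41 = 25.68
r = -9.1 / √(32.06 × 25.68) = -9.1 / 28.6932 ≈ -0.317

-0.317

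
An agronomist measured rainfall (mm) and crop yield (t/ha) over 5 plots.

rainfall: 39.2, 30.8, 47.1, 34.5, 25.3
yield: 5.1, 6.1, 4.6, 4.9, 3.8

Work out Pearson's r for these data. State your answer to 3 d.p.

n = 5, Σx = 176.9, Σy = 24.5, Σx² = 6534.03, Σy² = 122.83, Σxy = 869.65
nΣxy − ΣxΣy = 4348.25 − 4334.05 = 14.2
nΣx² − (Σx)² = 32670.15 − 31293.61 = 1376.54; nΣy² − (Σy)² = 614.15 − 600.25 = 13.9
r = 14.2 / √(1376.54 × 13.9) = 14.2 / 138.3254 ≈ 0.103

0.103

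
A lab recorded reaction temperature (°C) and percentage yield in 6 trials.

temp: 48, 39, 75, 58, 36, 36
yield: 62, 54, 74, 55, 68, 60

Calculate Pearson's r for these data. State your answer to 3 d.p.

0.466

n = 6, Σx = 292, Σy = 373, Σx² = 15406, Σy² = 23485, Σxy = 18430
nΣxy − ΣxΣy = 110580 − 108916 = 1664
nΣx² − (Σx)² = 92436 − 85264 = 7172; nΣy² − (Σy)² = 140910 − 139129 = 1781
r = 1664 / √(7172 × 1781) = 1664 / 3573.9799 ≈ 0.466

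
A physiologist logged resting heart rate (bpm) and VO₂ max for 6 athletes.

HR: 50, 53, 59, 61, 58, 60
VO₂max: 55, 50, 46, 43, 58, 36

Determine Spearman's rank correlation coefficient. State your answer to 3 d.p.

Rank HR: 1, 2, 4, 6, 3, 5
Rank VO₂max: 5, 4, 3, 2, 6, 1
d = rank(HR) − rank(VO₂max): -4, -2, 1, 4, -3, 4; Σd² = 62
ρ = 1 − 6Σd² / [n(n²−1)] = 1 − 6×62 / (6×35) = 1 − 372/210 ≈ -0.771

-0.771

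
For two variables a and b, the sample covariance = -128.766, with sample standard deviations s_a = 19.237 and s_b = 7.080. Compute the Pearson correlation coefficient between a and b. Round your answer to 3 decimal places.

-0.945

r = Cov(a,b) / (s_a · s_b) = -128.766 / (19.237 × 7.080)
  = -128.766 / 136.1980 ≈ -0.945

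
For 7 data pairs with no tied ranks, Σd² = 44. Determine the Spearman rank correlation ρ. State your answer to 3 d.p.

ρ = 1 − 6Σd² / [n(n²−1)] = 1 − 6×44 / (7×48)
  = 1 − 264/336 = 1 − 0.7857 ≈ 0.214

0.214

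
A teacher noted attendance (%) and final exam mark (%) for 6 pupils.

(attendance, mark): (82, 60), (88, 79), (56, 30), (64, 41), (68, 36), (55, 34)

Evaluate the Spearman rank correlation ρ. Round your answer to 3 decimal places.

Rank attendance: 5, 6, 2, 3, 4, 1
Rank mark: 5, 6, 1, 4, 3, 2
d = rank(attendance) − rank(mark): 0, 0, 1, -1, 1, -1; Σd² = 4
ρ = 1 − 6Σd² / [n(n²−1)] = 1 − 6×4 / (6×35) = 1 − 24/210 ≈ 0.886

0.886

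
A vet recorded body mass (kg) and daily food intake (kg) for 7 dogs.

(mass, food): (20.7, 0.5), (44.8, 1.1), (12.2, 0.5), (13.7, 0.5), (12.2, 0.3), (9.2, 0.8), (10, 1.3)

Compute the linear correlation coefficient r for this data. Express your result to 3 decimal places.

n = 7, Σx = 122.8, Σy = 5, Σx² = 3105.54, Σy² = 4.38, Σxy = 96.6
nΣxy − ΣxΣy = 676.2 − 614 = 62.2
nΣx² − (Σx)² = 21738.78 − 15079.84 = 6658.94; nΣy² − (Σy)² = 30.66 − 25 = 5.66
r = 62.2 / √(6658.94 × 5.66) = 62.2 / 194.1381 ≈ 0.320

0.320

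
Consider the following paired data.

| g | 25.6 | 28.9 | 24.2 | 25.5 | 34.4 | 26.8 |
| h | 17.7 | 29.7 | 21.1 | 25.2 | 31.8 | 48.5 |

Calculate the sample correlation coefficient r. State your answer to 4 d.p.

0.3065

n = 6, Σg = 165.4, Σh = 174, Σg² = 4628.06, Σh² = 5639.12, Σgh = 4858.39
nΣgh − ΣgΣh = 29150.34 − 28779.6 = 370.74
nΣg² − (Σg)² = 27768.36 − 27357.16 = 411.2; nΣh² − (Σh)² = 33834.72 − 30276 = 3558.72
r = 370.74 / √(411.2 × 3558.72) = 370.74 / 1209.6883 ≈ 0.3065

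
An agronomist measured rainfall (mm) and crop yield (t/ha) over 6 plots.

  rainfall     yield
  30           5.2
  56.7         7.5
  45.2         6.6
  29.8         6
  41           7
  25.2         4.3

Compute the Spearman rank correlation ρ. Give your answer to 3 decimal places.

0.886

Rank rainfall: 3, 6, 5, 2, 4, 1
Rank yield: 2, 6, 4, 3, 5, 1
d = rank(rainfall) − rank(yield): 1, 0, 1, -1, -1, 0; Σd² = 4
ρ = 1 − 6Σd² / [n(n²−1)] = 1 − 6×4 / (6×35) = 1 − 24/210 ≈ 0.886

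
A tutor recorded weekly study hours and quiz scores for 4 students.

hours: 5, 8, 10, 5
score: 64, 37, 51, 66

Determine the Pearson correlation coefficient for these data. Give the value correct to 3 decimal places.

n = 4, Σx = 28, Σy = 218, Σx² = 214, Σy² = 12422, Σxy = 1456
nΣxy − ΣxΣy = 5824 − 6104 = -280
nΣx² − (Σx)² = 856 − 784 = 72; nΣy² − (Σy)² = 49688 − 47524 = 2164
r = -280 / √(72 × 2164) = -280 / 394.7252 ≈ -0.709

-0.709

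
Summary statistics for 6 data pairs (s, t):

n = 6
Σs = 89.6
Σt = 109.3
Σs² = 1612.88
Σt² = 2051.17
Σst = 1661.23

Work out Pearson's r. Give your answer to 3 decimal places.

0.226

r = (nΣst − ΣsΣt) / √[(nΣs² − (Σs)²)(nΣt² − (Σt)²)]
Numerator: 6×1661.23 − 89.6×109.3 = 174.1
Denominator: √[(9677.28 − 8028.16)(12307.02 − 11946.49)] = √[1649.12 × 360.53] = 771.0754
r = 174.1 / 771.0754 ≈ 0.226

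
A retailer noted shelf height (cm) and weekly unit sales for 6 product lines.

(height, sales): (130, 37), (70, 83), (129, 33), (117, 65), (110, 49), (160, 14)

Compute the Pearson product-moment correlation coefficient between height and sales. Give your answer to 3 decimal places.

n = 6, Σx = 716, Σy = 281, Σx² = 89830, Σy² = 16169, Σxy = 30112
nΣxy − ΣxΣy = 180672 − 201196 = -20524
nΣx² − (Σx)² = 538980 − 512656 = 26324; nΣy² − (Σy)² = 97014 − 78961 = 18053
r = -20524 / √(26324 × 18053) = -20524 / 21799.7058 ≈ -0.941

-0.941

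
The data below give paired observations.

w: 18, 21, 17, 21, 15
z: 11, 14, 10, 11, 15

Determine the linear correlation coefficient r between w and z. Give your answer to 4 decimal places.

n = 5, Σw = 92, Σz = 61, Σw² = 1720, Σz² = 763, Σwz = 1118
nΣwz − ΣwΣz = 5590 − 5612 = -22
nΣw² − (Σw)² = 8600 − 8464 = 136; nΣz² − (Σz)² = 3815 − 3721 = 94
r = -22 / √(136 × 94) = -22 / 113.0664 ≈ -0.1946

-0.1946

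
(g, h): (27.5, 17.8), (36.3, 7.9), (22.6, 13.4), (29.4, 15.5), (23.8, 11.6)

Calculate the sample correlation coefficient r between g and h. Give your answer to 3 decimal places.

n = 5, Σg = 139.6, Σh = 66.2, Σg² = 4015.5, Σh² = 933.62, Σgh = 1810.89
nΣgh − ΣgΣh = 9054.45 − 9241.52 = -187.07
nΣg² − (Σg)² = 20077.5 − 19488.16 = 589.34; nΣh² − (Σh)² = 4668.1 − 4382.44 = 285.66
r = -187.07 / √(589.34 × 285.66) = -187.07 / 410.3058 ≈ -0.456

-0.456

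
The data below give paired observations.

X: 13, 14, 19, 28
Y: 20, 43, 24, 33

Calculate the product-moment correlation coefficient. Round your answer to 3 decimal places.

0.105

n = 4, ΣX = 74, ΣY = 120, ΣX² = 1510, ΣY² = 3914, ΣXY = 2242
nΣXY − ΣXΣY = 8968 − 8880 = 88
nΣX² − (ΣX)² = 6040 − 5476 = 564; nΣY² − (ΣY)² = 15656 − 14400 = 1256
r = 88 / √(564 × 1256) = 88 / 841.6555 ≈ 0.105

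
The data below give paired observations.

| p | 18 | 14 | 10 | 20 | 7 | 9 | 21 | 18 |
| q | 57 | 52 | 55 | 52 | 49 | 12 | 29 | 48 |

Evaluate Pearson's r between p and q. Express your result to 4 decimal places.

n = 8, Σp = 117, Σq = 354, Σp² = 1915, Σq² = 17372, Σpq = 5268
nΣpq − ΣpΣq = 42144 − 41418 = 726
nΣp² − (Σp)² = 15320 − 13689 = 1631; nΣq² − (Σq)² = 138976 − 125316 = 13660
r = 726 / √(1631 × 13660) = 726 / 4720.1123 ≈ 0.1538

0.1538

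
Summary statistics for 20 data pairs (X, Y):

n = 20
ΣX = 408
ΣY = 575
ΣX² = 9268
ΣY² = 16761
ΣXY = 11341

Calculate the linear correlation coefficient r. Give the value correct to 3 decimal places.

r = (nΣXY − ΣXΣY) / √[(nΣX² − (ΣX)²)(nΣY² − (ΣY)²)]
Numerator: 20×11341 − 408×575 = -7780
Denominator: √[(185360 − 166464)(335220 − 330625)] = √[18896 × 4595] = 9318.1071
r = -7780 / 9318.1071 ≈ -0.835

-0.835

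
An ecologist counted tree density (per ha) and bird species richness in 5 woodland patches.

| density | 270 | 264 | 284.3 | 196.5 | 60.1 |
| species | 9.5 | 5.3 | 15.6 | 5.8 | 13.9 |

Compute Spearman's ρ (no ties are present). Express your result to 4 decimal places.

Rank density: 4, 3, 5, 2, 1
Rank species: 3, 1, 5, 2, 4
d = rank(density) − rank(species): 1, 2, 0, 0, -3; Σd² = 14
ρ = 1 − 6Σd² / [n(n²−1)] = 1 − 6×14 / (5×24) = 1 − 84/120 ≈ 0.3000

0.3000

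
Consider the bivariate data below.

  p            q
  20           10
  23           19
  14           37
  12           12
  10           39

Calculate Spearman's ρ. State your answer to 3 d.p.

-0.500

Rank p: 4, 5, 3, 2, 1
Rank q: 1, 3, 4, 2, 5
d = rank(p) − rank(q): 3, 2, -1, 0, -4; Σd² = 30
ρ = 1 − 6Σd² / [n(n²−1)] = 1 − 6×30 / (5×24) = 1 − 180/120 ≈ -0.500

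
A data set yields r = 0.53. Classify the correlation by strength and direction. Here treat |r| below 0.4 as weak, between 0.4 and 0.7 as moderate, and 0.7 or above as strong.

r = 0.53 > 0 so the relationship is positive.
|r| = 0.53, which falls in the moderate range.

moderate positive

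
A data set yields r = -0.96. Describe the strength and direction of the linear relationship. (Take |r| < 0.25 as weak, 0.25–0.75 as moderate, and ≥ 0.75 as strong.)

r = -0.96 < 0 so the relationship is negative.
|r| = 0.96, which falls in the strong range.

strong negative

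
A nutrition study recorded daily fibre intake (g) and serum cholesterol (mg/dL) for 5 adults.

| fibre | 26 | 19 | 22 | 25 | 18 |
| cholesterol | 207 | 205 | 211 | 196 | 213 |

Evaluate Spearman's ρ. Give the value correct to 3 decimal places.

-0.500

Rank fibre: 5, 2, 3, 4, 1
Rank cholesterol: 3, 2, 4, 1, 5
d = rank(fibre) − rank(cholesterol): 2, 0, -1, 3, -4; Σd² = 30
ρ = 1 − 6Σd² / [n(n²−1)] = 1 − 6×30 / (5×24) = 1 − 180/120 ≈ -0.500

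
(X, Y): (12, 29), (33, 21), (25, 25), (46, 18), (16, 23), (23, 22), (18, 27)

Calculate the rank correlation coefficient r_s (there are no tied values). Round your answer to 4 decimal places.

Rank X: 1, 6, 5, 7, 2, 4, 3
Rank Y: 7, 2, 5, 1, 4, 3, 6
d = rank(X) − rank(Y): -6, 4, 0, 6, -2, 1, -3; Σd² = 102
ρ = 1 − 6Σd² / [n(n²−1)] = 1 − 6×102 / (7×48) = 1 − 612/336 ≈ -0.8214

-0.8214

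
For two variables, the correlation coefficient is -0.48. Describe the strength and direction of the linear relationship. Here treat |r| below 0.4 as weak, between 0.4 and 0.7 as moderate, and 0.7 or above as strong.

moderate negative

r = -0.48 < 0 so the relationship is negative.
|r| = 0.48, which falls in the moderate range.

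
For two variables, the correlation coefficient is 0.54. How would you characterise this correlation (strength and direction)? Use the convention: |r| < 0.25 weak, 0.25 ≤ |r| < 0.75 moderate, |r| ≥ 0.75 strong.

moderate positive

r = 0.54 > 0 so the relationship is positive.
|r| = 0.54, which falls in the moderate range.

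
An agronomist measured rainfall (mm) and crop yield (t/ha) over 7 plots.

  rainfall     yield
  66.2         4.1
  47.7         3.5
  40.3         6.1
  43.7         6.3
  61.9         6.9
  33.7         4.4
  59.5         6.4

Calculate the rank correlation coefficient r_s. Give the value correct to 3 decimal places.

0.143

Rank rainfall: 7, 4, 2, 3, 6, 1, 5
Rank yield: 2, 1, 4, 5, 7, 3, 6
d = rank(rainfall) − rank(yield): 5, 3, -2, -2, -1, -2, -1; Σd² = 48
ρ = 1 − 6Σd² / [n(n²−1)] = 1 − 6×48 / (7×48) = 1 − 288/336 ≈ 0.143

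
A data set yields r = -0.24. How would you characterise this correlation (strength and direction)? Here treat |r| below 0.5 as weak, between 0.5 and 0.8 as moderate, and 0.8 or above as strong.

r = -0.24 < 0 so the relationship is negative.
|r| = 0.24, which falls in the weak range.

weak negative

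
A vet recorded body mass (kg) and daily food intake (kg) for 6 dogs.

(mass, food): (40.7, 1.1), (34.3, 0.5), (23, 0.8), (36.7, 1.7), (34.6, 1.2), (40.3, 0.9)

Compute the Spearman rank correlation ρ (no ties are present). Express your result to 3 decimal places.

Rank mass: 6, 2, 1, 4, 3, 5
Rank food: 4, 1, 2, 6, 5, 3
d = rank(mass) − rank(food): 2, 1, -1, -2, -2, 2; Σd² = 18
ρ = 1 − 6Σd² / [n(n²−1)] = 1 − 6×18 / (6×35) = 1 − 108/210 ≈ 0.486

0.486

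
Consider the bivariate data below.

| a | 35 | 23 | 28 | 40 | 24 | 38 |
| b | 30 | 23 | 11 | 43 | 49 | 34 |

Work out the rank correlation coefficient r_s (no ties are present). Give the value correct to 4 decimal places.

0.3143

Rank a: 4, 1, 3, 6, 2, 5
Rank b: 3, 2, 1, 5, 6, 4
d = rank(a) − rank(b): 1, -1, 2, 1, -4, 1; Σd² = 24
ρ = 1 − 6Σd² / [n(n²−1)] = 1 − 6×24 / (6×35) = 1 − 144/210 ≈ 0.3143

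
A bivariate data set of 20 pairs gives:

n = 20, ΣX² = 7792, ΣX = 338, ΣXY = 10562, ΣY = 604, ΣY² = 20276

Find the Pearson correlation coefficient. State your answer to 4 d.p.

0.1723

r = (nΣXY − ΣXΣY) / √[(nΣX² − (ΣX)²)(nΣY² − (ΣY)²)]
Numerator: 20×10562 − 338×604 = 7088
Denominator: √[(155840 − 114244)(405520 − 364816)] = √[41596 × 40704] = 41147.5830
r = 7088 / 41147.5830 ≈ 0.1723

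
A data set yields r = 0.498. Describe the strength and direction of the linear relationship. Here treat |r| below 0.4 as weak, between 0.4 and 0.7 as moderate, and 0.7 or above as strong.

moderate positive

r = 0.498 > 0 so the relationship is positive.
|r| = 0.498, which falls in the moderate range.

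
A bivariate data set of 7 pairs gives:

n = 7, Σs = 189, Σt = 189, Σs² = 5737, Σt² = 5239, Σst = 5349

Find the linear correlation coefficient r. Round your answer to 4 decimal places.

0.8378

r = (nΣst − ΣsΣt) / √[(nΣs² − (Σs)²)(nΣt² − (Σt)²)]
Numerator: 7×5349 − 189×189 = 1722
Denominator: √[(40159 − 35721)(36673 − 35721)] = √[4438 × 952] = 2055.4746
r = 1722 / 2055.4746 ≈ 0.8378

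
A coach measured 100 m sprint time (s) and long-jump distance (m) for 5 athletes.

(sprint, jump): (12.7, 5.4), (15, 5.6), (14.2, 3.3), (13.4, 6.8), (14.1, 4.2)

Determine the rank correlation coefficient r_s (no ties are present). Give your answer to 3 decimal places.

Rank sprint: 1, 5, 4, 2, 3
Rank jump: 3, 4, 1, 5, 2
d = rank(sprint) − rank(jump): -2, 1, 3, -3, 1; Σd² = 24
ρ = 1 − 6Σd² / [n(n²−1)] = 1 − 6×24 / (5×24) = 1 − 144/120 ≈ -0.200

-0.200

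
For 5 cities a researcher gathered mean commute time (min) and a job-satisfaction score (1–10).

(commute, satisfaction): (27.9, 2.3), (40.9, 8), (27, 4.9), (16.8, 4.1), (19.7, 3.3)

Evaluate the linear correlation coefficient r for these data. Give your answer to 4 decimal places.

0.7335

n = 5, Σx = 132.3, Σy = 22.6, Σx² = 3850.55, Σy² = 121, Σxy = 657.56
nΣxy − ΣxΣy = 3287.8 − 2989.98 = 297.82
nΣx² − (Σx)² = 19252.75 − 17503.29 = 1749.46; nΣy² − (Σy)² = 605 − 510.76 = 94.24
r = 297.82 / √(1749.46 × 94.24) = 297.82 / 406.0408 ≈ 0.7335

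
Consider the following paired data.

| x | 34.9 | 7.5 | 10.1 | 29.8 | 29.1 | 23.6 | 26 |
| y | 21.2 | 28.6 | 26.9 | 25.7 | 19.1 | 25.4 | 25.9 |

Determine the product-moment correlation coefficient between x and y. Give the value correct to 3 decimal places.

n = 7, Σx = 161, Σy = 172.8, Σx² = 4344.08, Σy² = 4332.28, Σxy = 3820.58
nΣxy − ΣxΣy = 26744.06 − 27820.8 = -1076.74
nΣx² − (Σx)² = 30408.56 − 25921 = 4487.56; nΣy² − (Σy)² = 30325.96 − 29859.84 = 466.12
r = -1076.74 / √(4487.56 × 466.12) = -1076.74 / 1446.2854 ≈ -0.744

-0.744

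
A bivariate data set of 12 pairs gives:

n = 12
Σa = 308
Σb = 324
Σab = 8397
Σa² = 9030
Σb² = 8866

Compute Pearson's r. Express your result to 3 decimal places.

0.222

r = (nΣab − ΣaΣb) / √[(nΣa² − (Σa)²)(nΣb² − (Σb)²)]
Numerator: 12×8397 − 308×324 = 972
Denominator: √[(108360 − 94864)(106392 − 104976)] = √[13496 × 1416] = 4371.5370
r = 972 / 4371.5370 ≈ 0.222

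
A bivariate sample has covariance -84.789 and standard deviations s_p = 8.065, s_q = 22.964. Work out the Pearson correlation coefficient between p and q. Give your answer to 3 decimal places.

-0.458

r = Cov(p,q) / (s_p · s_q) = -84.789 / (8.065 × 22.964)
  = -84.789 / 185.2047 ≈ -0.458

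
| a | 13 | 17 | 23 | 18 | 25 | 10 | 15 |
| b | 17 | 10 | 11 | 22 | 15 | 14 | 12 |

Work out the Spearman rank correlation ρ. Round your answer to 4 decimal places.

-0.0357

Rank a: 2, 4, 6, 5, 7, 1, 3
Rank b: 6, 1, 2, 7, 5, 4, 3
d = rank(a) − rank(b): -4, 3, 4, -2, 2, -3, 0; Σd² = 58
ρ = 1 − 6Σd² / [n(n²−1)] = 1 − 6×58 / (7×48) = 1 − 348/336 ≈ -0.0357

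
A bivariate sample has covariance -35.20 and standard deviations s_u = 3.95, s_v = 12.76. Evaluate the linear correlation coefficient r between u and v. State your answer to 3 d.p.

-0.698

r = Cov(u,v) / (s_u · s_v) = -35.20 / (3.95 × 12.76)
  = -35.20 / 50.4020 ≈ -0.698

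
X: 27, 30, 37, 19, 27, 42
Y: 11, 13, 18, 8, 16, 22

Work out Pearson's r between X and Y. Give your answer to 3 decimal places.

0.933

n = 6, ΣX = 182, ΣY = 88, ΣX² = 5852, ΣY² = 1418, ΣXY = 2861
nΣXY − ΣXΣY = 17166 − 16016 = 1150
nΣX² − (ΣX)² = 35112 − 33124 = 1988; nΣY² − (ΣY)² = 8508 − 7744 = 764
r = 1150 / √(1988 × 764) = 1150 / 1232.4090 ≈ 0.933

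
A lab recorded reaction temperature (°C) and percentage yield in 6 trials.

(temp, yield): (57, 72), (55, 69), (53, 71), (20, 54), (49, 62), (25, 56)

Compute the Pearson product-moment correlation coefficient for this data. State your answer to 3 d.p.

0.947

n = 6, Σx = 259, Σy = 384, Σx² = 12509, Σy² = 24882, Σxy = 17180
nΣxy − ΣxΣy = 103080 − 99456 = 3624
nΣx² − (Σx)² = 75054 − 67081 = 7973; nΣy² − (Σy)² = 149292 − 147456 = 1836
r = 3624 / √(7973 × 1836) = 3624 / 3826.0199 ≈ 0.947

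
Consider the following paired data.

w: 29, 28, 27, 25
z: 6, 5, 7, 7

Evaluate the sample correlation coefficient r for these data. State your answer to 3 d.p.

n = 4, Σw = 109, Σz = 25, Σw² = 2979, Σz² = 159, Σwz = 678
nΣwz − ΣwΣz = 2712 − 2725 = -13
nΣw² − (Σw)² = 11916 − 11881 = 35; nΣz² − (Σz)² = 636 − 625 = 11
r = -13 / √(35 × 11) = -13 / 19.6214 ≈ -0.663

-0.663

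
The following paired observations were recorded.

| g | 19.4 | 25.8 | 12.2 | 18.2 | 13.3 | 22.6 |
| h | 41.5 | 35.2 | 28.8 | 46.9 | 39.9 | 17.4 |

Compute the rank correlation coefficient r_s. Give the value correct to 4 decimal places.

-0.1429

Rank g: 4, 6, 1, 3, 2, 5
Rank h: 5, 3, 2, 6, 4, 1
d = rank(g) − rank(h): -1, 3, -1, -3, -2, 4; Σd² = 40
ρ = 1 − 6Σd² / [n(n²−1)] = 1 − 6×40 / (6×35) = 1 − 240/210 ≈ -0.1429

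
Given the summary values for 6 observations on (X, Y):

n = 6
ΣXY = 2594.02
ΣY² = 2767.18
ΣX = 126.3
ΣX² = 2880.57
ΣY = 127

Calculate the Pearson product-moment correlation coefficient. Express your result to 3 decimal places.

-0.599

r = (nΣXY − ΣXΣY) / √[(nΣX² − (ΣX)²)(nΣY² − (ΣY)²)]
Numerator: 6×2594.02 − 126.3×127 = -475.98
Denominator: √[(17283.42 − 15951.69)(16603.08 − 16129)] = √[1331.73 × 474.08] = 794.5732
r = -475.98 / 794.5732 ≈ -0.599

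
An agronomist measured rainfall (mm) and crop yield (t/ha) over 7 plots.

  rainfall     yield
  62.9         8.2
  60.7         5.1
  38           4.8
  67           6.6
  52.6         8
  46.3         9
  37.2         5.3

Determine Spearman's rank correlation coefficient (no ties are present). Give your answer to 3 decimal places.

Rank rainfall: 6, 5, 2, 7, 4, 3, 1
Rank yield: 6, 2, 1, 4, 5, 7, 3
d = rank(rainfall) − rank(yield): 0, 3, 1, 3, -1, -4, -2; Σd² = 40
ρ = 1 − 6Σd² / [n(n²−1)] = 1 − 6×40 / (7×48) = 1 − 240/336 ≈ 0.286

0.286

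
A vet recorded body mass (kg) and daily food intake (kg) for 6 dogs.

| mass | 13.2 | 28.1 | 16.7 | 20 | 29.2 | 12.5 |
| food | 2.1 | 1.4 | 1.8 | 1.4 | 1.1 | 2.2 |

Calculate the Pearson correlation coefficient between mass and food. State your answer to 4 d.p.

-0.9311

n = 6, Σx = 119.7, Σy = 10, Σx² = 2651.63, Σy² = 17.62, Σxy = 184.74
nΣxy − ΣxΣy = 1108.44 − 1197 = -88.56
nΣx² − (Σx)² = 15909.78 − 14328.09 = 1581.69; nΣy² − (Σy)² = 105.72 − 100 = 5.72
r = -88.56 / √(1581.69 × 5.72) = -88.56 / 95.1171 ≈ -0.9311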